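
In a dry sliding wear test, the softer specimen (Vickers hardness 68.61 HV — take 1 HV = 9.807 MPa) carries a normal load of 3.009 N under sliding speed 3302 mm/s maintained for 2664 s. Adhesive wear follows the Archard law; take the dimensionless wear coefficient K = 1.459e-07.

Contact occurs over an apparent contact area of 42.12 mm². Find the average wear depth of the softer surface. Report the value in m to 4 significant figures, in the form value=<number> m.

value=1.363e-07 m

The algebra holds full precision — the intermediates are displayed rounded — a lone final rounding: 4 significant digits.
Convert: Sliding speed v = 3302 mm/s = 3.302 m/s. Total distance L = v·t = 3.302 m/s × 2664 s = 8797 m.
Convert: Hardness H = 68.61 HV × 9.807 MPa/HV = 672.9 MPa = 6.729e+08 Pa.
Convert: Contact area A = 42.12 mm² = 4.212e-05 m².
Collected in SI base units: W = 3.009 N, H = 6.729e+08 Pa, K = 1.459e-07.
Wear volume V = K·W·L/H = 1.459e-07 · 3.009 · 8797 / 6.729e+08 = 5.739e-12 m³.
Mean depth h = V/A = 5.739e-12 / 4.212e-05 = 1.363e-07 m.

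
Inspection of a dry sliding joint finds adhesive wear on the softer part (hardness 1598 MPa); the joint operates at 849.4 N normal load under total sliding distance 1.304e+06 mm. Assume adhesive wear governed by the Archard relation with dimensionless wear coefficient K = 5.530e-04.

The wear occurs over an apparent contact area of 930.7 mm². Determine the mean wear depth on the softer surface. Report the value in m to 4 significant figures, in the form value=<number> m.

value=4.118e-04 m

The computation holds full precision, and the intermediates are shown rounded, and rounded just once, at four significant figures.
Distance covered L = 1.304e+06 mm = 1304 m.
Hardness H = 1598 MPa = 1.598e+09 Pa.
Contact area A = 930.7 mm² = 9.307e-04 m².
Restated in SI base units: W = 849.4 N, H = 1.598e+09 Pa, K = 5.530e-04.
By Archard's law, V = K·W·L/H = 5.530e-04 · 849.4 · 1304 / 1.598e+09 = 3.833e-07 m³.
Depth of wear h = V/A = 3.833e-07 / 9.307e-04 = 4.118e-04 m.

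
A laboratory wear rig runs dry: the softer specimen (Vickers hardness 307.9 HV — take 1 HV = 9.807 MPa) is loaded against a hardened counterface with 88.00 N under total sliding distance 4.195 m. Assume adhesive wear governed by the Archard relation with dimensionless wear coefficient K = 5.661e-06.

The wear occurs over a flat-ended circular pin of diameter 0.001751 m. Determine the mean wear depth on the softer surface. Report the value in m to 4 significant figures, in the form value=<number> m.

Intermediates are shown rounded. All working math keeps full precision, and a single final rounding: 4 significant digits.
Hardness H = 307.9 HV × 9.807 MPa/HV = 3020 MPa = 3.020e+09 Pa.
Contact area A = π·d²/4 = π·(0.001751 m)²/4 = 2.408e-06 m².
In SI base units: W = 88.00 N, H = 3.020e+09 Pa, K = 5.661e-06.
By Archard's law, V = K·W·L/H = 5.661e-06 · 88.00 · 4.195 / 3.020e+09 = 6.921e-13 m³.
Average depth h = V/A = 6.921e-13 / 2.408e-06 = 2.874e-07 m.

value=2.874e-07 m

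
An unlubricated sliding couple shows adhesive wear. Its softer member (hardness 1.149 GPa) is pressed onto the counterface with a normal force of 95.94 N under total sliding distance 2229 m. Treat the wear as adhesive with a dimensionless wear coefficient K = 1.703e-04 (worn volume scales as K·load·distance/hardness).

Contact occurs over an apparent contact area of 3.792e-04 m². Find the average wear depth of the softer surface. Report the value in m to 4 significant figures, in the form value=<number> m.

value=8.359e-05 m

Shown intermediates are rounded; the computation runs at exact precision; rounded once at the end: 4 significant digits.
Convert: Hardness H = 1.149 GPa = 1.149e+09 Pa.
In SI base units: W = 95.94 N, H = 1.149e+09 Pa, K = 1.703e-04.
The Archard volume V = K·W·L/H = 1.703e-04 · 95.94 · 2229 / 1.149e+09 = 3.170e-08 m³.
Mean depth h = V/A = 3.170e-08 / 3.792e-04 = 8.359e-05 m.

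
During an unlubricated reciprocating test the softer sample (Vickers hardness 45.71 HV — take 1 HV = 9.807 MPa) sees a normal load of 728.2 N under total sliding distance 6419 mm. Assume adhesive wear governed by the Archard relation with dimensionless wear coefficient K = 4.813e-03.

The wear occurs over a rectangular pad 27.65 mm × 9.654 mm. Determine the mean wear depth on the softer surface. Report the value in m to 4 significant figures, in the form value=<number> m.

Intermediate values are shown rounded, and the computation carries full precision — a lone final rounding, at four significant digits.
Convert: The distance L = 6419 mm = 6.419 m.
Convert: Hardness H = 45.71 HV × 9.807 MPa/HV = 448.3 MPa = 4.483e+08 Pa.
Convert: Pad sides 27.65 mm × 9.654 mm = 0.02765 m × 0.009654 m. Contact area A = 0.02765 m × 0.009654 m = 2.669e-04 m².
SI base units throughout: W = 728.2 N, H = 4.483e+08 Pa, K = 4.813e-03.
By Archard's law, V = K·W·L/H = 4.813e-03 · 728.2 · 6.419 / 4.483e+08 = 5.019e-08 m³.
Wear depth h = V/A = 5.019e-08 / 2.669e-04 = 1.880e-04 m.

value=1.880e-04 m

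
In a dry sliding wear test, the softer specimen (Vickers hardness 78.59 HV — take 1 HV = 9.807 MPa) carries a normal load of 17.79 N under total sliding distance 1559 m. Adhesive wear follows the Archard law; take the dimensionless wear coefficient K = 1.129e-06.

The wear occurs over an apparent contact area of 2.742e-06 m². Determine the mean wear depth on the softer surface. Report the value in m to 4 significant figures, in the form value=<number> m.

Each operation keeps exact precision; printed values are rounded, and rounded once at the end: 4 significant figures.
Convert: Hardness H = 78.59 HV × 9.807 MPa/HV = 770.7 MPa = 7.707e+08 Pa.
Expressed in SI base units: W = 17.79 N, H = 7.707e+08 Pa, K = 1.129e-06.
Archard relation: V = K·W·L/H = 1.129e-06 · 17.79 · 1559 / 7.707e+08 = 4.063e-11 m³.
Average depth h = V/A = 4.063e-11 / 2.742e-06 = 1.482e-05 m.

value=1.482e-05 m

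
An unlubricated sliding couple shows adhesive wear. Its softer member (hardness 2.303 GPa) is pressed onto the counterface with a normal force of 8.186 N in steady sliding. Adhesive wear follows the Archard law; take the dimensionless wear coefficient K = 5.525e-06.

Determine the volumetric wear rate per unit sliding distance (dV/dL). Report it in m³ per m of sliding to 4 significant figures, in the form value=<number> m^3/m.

value=1.964e-14 m^3/m

Every step keeps exact precision; intermediates are displayed rounded; one last rounding, at 4 significant digits.
Hardness H = 2.303 GPa = 2.303e+09 Pa.
SI base units throughout: W = 8.186 N, H = 2.303e+09 Pa, K = 5.525e-06.
Volumetric rate dV/dL = K·W/H: 5.525e-06 · 8.186 / 2.303e+09 = 1.964e-14 m³/m.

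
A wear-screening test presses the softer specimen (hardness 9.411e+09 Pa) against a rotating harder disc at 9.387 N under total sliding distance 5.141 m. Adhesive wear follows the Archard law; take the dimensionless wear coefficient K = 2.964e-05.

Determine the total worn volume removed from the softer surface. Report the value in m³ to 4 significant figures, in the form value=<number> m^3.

value=1.520e-13 m^3

Every step carries full float precision; the intermediates are shown rounded, and one final rounding: four significant digits.
In SI base units, W = 9.387 N, H = 9.411e+09 Pa, K = 2.964e-05.
Worn volume V = K·W·L/H = 2.964e-05 · 9.387 · 5.141 / 9.411e+09 = 1.520e-13 m³.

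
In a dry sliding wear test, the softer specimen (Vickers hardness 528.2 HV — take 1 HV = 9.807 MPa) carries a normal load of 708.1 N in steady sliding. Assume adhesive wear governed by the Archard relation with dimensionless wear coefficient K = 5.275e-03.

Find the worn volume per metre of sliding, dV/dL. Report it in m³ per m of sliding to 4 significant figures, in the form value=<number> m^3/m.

value=7.211e-10 m^3/m

The intermediates are shown rounded, and each operation keeps exact precision — rounded just once to 4 significant digits.
Hardness H = 528.2 HV × 9.807 MPa/HV = 5180 MPa = 5.180e+09 Pa.
SI base units throughout: W = 708.1 N, H = 5.180e+09 Pa, K = 5.275e-03.
Rate of wear dV/dL = K·W/H: 5.275e-03 · 708.1 / 5.180e+09 = 7.211e-10 m³/m.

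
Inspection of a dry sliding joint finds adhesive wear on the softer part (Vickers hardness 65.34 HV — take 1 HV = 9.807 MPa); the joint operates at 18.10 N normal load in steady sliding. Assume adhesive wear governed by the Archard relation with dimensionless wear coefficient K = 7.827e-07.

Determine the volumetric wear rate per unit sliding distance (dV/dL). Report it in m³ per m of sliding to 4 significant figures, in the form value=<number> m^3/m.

value=2.211e-14 m^3/m

All arithmetic carries full precision, and intermediate values appear rounded, and one last rounding: four significant figures.
Convert: Hardness H = 65.34 HV × 9.807 MPa/HV = 640.8 MPa = 6.408e+08 Pa.
In SI base units, W = 18.10 N, H = 6.408e+08 Pa, K = 7.827e-07.
Rate of wear dV/dL = K·W/H: 7.827e-07 · 18.10 / 6.408e+08 = 2.211e-14 m³/m.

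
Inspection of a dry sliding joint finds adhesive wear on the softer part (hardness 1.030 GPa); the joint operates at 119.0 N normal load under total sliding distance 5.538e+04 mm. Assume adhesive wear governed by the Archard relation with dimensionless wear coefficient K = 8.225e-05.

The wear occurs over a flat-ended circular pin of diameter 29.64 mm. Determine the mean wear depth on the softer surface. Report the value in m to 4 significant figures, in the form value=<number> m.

value=7.627e-07 m

Quoted intermediates are rounded — the computation maintains full precision. Rounded once at the end: 4 significant figures.
The distance L = 5.538e+04 mm = 55.38 m.
Hardness H = 1.030 GPa = 1.030e+09 Pa.
Pin diameter d = 29.64 mm = 0.02964 m. Contact area A = π·d²/4 = π·(0.02964 m)²/4 = 6.900e-04 m².
Collected in SI base units: W = 119.0 N, H = 1.030e+09 Pa, K = 8.225e-05.
Worn volume V = K·W·L/H = 8.225e-05 · 119.0 · 55.38 / 1.030e+09 = 5.263e-10 m³.
Wear depth h = V/A = 5.263e-10 / 6.900e-04 = 7.627e-07 m.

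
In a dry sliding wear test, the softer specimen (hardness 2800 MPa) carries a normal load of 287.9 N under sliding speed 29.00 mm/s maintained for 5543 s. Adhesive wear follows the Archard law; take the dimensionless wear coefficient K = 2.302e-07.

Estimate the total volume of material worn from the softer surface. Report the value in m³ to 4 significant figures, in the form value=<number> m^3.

Intermediates are displayed rounded, and all working math runs at full precision. Rounded just once: four significant figures.
Sliding speed v = 29.00 mm/s = 0.02900 m/s. Distance L = v·t = 0.02900 m/s × 5543 s = 160.7 m.
Hardness H = 2800 MPa = 2.800e+09 Pa.
Collected in SI base units: W = 287.9 N, H = 2.800e+09 Pa, K = 2.302e-07.
Archard volume V = K·W·L/H = 2.302e-07 · 287.9 · 160.7 / 2.800e+09 = 3.805e-12 m³.

value=3.805e-12 m^3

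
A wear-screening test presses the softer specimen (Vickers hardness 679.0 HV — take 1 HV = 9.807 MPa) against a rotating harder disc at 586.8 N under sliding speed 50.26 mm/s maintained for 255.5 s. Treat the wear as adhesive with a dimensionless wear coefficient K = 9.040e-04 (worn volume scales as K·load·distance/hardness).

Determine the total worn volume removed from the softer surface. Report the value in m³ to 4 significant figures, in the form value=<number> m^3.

value=1.023e-09 m^3

The computation keeps exact precision — the intermediates are displayed rounded — a single final rounding, at four significant digits.
Sliding speed v = 50.26 mm/s = 0.05026 m/s. Sliding distance L = v·t = 0.05026 m/s × 255.5 s = 12.84 m.
Hardness H = 679.0 HV × 9.807 MPa/HV = 6659 MPa = 6.659e+09 Pa.
Working in SI base units: W = 586.8 N, H = 6.659e+09 Pa, K = 9.040e-04.
Worn volume V = K·W·L/H = 9.040e-04 · 586.8 · 12.84 / 6.659e+09 = 1.023e-09 m³.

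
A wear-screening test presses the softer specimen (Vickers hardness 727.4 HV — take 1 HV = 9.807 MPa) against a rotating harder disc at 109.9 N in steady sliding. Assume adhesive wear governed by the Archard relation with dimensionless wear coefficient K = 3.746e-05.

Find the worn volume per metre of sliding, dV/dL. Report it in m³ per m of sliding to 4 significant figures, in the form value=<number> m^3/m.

The algebra maintains full precision, and intermediates are shown rounded; rounded just once: four significant digits.
Convert: Hardness H = 727.4 HV × 9.807 MPa/HV = 7134 MPa = 7.134e+09 Pa.
In SI base units: W = 109.9 N, H = 7.134e+09 Pa, K = 3.746e-05.
Wear rate dV/dL = K·W/H (independent of L): 3.746e-05 · 109.9 / 7.134e+09 = 5.771e-13 m³/m.

value=5.771e-13 m^3/m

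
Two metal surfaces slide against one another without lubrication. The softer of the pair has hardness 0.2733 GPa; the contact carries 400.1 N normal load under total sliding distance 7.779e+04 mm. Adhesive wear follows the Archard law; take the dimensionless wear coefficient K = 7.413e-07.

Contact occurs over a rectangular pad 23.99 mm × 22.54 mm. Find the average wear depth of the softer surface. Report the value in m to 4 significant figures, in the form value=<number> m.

value=1.561e-07 m

All working math maintains full precision; intermediates appear rounded — a single final rounding to four significant digits.
The distance L = 7.779e+04 mm = 77.79 m.
Hardness H = 0.2733 GPa = 2.733e+08 Pa.
Pad sides 23.99 mm × 22.54 mm = 0.02399 m × 0.02254 m. Contact area A = 0.02399 m × 0.02254 m = 5.407e-04 m².
In SI base units, W = 400.1 N, H = 2.733e+08 Pa, K = 7.413e-07.
Apply Archard: V = K·W·L/H = 7.413e-07 · 400.1 · 77.79 / 2.733e+08 = 8.442e-11 m³.
Depth of wear h = V/A = 8.442e-11 / 5.407e-04 = 1.561e-07 m.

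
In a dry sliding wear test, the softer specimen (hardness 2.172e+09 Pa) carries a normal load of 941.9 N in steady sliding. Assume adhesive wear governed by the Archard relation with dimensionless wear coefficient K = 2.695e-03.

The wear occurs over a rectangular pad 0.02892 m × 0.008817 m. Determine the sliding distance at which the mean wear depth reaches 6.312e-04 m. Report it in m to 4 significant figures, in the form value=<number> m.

All arithmetic holds full float precision; quoted intermediates are rounded; a lone final rounding: four significant figures.
Convert: Contact area A = 0.02892 m × 0.008817 m = 2.550e-04 m².
In SI base units, W = 941.9 N, H = 2.172e+09 Pa, K = 2.695e-03.
Allowed volume V_lim = h_lim·A = 6.312e-04 · 2.550e-04 = 1.609e-07 m³.
Life L = V_lim·H/(K·W) = 1.609e-07 · 2.172e+09 / (2.695e-03 · 941.9) = 137.7 m.

value=137.7 m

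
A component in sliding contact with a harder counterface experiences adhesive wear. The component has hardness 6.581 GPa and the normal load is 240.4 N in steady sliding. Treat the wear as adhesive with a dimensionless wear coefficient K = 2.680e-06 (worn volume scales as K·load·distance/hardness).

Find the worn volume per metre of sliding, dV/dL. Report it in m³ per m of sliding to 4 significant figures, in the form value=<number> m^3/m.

value=9.790e-14 m^3/m

The algebra holds full precision, and shown intermediates are rounded; rounded once at the end, at four significant figures.
Hardness H = 6.581 GPa = 6.581e+09 Pa.
Collected in SI base units: W = 240.4 N, H = 6.581e+09 Pa, K = 2.680e-06.
The wear rate dV/dL = K·W/H, so: 2.680e-06 · 240.4 / 6.581e+09 = 9.790e-14 m³/m.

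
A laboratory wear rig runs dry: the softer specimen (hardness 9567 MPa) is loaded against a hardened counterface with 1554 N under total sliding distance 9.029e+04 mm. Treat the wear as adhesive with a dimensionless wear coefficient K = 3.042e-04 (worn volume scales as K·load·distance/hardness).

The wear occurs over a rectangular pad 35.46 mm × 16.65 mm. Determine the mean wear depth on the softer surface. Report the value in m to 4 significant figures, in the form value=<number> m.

value=7.557e-06 m

Intermediates are shown rounded, and all arithmetic keeps full precision, and a single final rounding, at 4 significant digits.
Convert: Sliding distance L = 9.029e+04 mm = 90.29 m.
Convert: Hardness H = 9567 MPa = 9.567e+09 Pa.
Convert: Pad sides 35.46 mm × 16.65 mm = 0.03546 m × 0.01665 m. Contact area A = 0.03546 m × 0.01665 m = 5.904e-04 m².
In SI base units, W = 1554 N, H = 9.567e+09 Pa, K = 3.042e-04.
By Archard's law, V = K·W·L/H = 3.042e-04 · 1554 · 90.29 / 9.567e+09 = 4.461e-09 m³.
Average depth h = V/A = 4.461e-09 / 5.904e-04 = 7.557e-06 m.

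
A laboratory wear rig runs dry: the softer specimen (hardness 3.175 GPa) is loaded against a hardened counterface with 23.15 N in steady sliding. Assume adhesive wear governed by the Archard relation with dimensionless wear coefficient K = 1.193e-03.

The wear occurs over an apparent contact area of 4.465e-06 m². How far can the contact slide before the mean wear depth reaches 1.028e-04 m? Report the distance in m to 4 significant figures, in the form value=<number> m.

Intermediate values are printed rounded; the computation runs at full precision. Rounded once at the end: four significant digits.
Convert: Hardness H = 3.175 GPa = 3.175e+09 Pa.
Expressed in SI base units: W = 23.15 N, H = 3.175e+09 Pa, K = 1.193e-03.
Volume at the limit: V_lim = h_lim·A = 1.028e-04 · 4.465e-06 = 4.590e-10 m³.
Sliding life L = V_lim·H/(K·W) = 4.590e-10 · 3.175e+09 / (1.193e-03 · 23.15) = 52.77 m.

value=52.77 m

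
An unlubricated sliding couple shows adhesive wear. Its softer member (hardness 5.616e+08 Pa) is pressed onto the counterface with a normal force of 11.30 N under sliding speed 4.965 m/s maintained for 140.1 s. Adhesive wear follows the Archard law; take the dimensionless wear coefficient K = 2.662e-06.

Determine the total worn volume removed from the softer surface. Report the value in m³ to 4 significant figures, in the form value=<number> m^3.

Every step keeps full precision — intermediate values are printed rounded. Rounded just once: four significant figures.
Distance L = v·t = 4.965 m/s × 140.1 s = 695.6 m.
In SI base units: W = 11.30 N, H = 5.616e+08 Pa, K = 2.662e-06.
Wear volume V = K·W·L/H = 2.662e-06 · 11.30 · 695.6 / 5.616e+08 = 3.726e-11 m³.

value=3.726e-11 m^3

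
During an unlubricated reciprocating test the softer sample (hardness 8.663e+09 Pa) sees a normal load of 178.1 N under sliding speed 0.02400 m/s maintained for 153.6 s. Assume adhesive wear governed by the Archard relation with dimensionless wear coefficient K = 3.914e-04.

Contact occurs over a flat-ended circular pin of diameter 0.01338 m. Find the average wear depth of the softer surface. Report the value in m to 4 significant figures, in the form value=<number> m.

Intermediates are printed rounded; all working math runs at full float precision. Rounded once at the end to 4 significant figures.
Distance L = v·t = 0.02400 m/s × 153.6 s = 3.686 m.
Contact area A = π·d²/4 = π·(0.01338 m)²/4 = 1.406e-04 m².
Collected in SI base units: W = 178.1 N, H = 8.663e+09 Pa, K = 3.914e-04.
The Archard volume V = K·W·L/H = 3.914e-04 · 178.1 · 3.686 / 8.663e+09 = 2.966e-11 m³.
Depth of wear h = V/A = 2.966e-11 / 1.406e-04 = 2.110e-07 m.

value=2.110e-07 m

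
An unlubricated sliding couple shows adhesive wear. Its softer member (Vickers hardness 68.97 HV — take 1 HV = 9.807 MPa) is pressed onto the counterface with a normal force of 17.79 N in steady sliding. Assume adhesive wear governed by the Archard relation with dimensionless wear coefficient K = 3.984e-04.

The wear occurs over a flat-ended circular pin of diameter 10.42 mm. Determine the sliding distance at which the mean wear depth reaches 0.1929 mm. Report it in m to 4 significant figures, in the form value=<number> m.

Each operation carries full precision; intermediate values are printed rounded, and one final rounding: four significant digits.
Hardness H = 68.97 HV × 9.807 MPa/HV = 676.4 MPa = 6.764e+08 Pa.
Pin diameter d = 10.42 mm = 0.01042 m. Contact area A = π·d²/4 = π·(0.01042 m)²/4 = 8.528e-05 m².
Depth limit h_lim = 0.1929 mm = 1.929e-04 m.
Expressed in SI base units: W = 17.79 N, H = 6.764e+08 Pa, K = 3.984e-04.
At the depth limit, V_lim = h_lim·A = 1.929e-04 · 8.528e-05 = 1.645e-08 m³.
So the life L = V_lim·H/(K·W) = 1.645e-08 · 6.764e+08 / (3.984e-04 · 17.79) = 1570 m.

value=1570 m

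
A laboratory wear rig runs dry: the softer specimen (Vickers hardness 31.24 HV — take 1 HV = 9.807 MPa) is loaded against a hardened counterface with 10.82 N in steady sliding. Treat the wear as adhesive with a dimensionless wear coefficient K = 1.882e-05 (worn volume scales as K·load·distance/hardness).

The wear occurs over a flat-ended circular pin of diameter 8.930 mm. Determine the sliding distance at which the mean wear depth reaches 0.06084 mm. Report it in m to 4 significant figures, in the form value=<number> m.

Intermediates are printed rounded. All arithmetic runs at exact precision — one last rounding to four significant digits.
Hardness H = 31.24 HV × 9.807 MPa/HV = 306.4 MPa = 3.064e+08 Pa.
Pin diameter d = 8.930 mm = 0.008930 m. Contact area A = π·d²/4 = π·(0.008930 m)²/4 = 6.263e-05 m².
Depth limit h_lim = 0.06084 mm = 6.084e-05 m.
Restated in SI base units: W = 10.82 N, H = 3.064e+08 Pa, K = 1.882e-05.
Allowed volume V_lim = h_lim·A = 6.084e-05 · 6.263e-05 = 3.811e-09 m³.
Inverting, life L = V_lim·H/(K·W) = 3.811e-09 · 3.064e+08 / (1.882e-05 · 10.82) = 5733 m.

value=5733 m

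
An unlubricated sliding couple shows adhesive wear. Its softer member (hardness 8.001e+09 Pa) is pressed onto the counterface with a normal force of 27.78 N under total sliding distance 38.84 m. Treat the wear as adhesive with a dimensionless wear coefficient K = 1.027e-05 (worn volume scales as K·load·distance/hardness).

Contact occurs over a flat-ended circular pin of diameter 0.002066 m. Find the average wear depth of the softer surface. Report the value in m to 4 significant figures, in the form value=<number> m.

All working math maintains full precision; displayed values are rounded; rounded just once: 4 significant figures.
Contact area A = π·d²/4 = π·(0.002066 m)²/4 = 3.352e-06 m².
SI base units throughout: W = 27.78 N, H = 8.001e+09 Pa, K = 1.027e-05.
Worn volume V = K·W·L/H = 1.027e-05 · 27.78 · 38.84 / 8.001e+09 = 1.385e-12 m³.
Wear depth h = V/A = 1.385e-12 / 3.352e-06 = 4.131e-07 m.

value=4.131e-07 m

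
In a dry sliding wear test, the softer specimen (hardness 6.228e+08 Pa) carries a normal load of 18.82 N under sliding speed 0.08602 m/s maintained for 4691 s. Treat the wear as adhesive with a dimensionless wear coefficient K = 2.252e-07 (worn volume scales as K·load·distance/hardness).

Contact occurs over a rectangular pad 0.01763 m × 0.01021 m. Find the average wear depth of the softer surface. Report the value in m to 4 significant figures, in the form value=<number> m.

Quoted intermediates are rounded — the algebra keeps full precision. Rounded once at the end: 4 significant figures.
Distance covered L = v·t = 0.08602 m/s × 4691 s = 403.5 m.
Contact area A = 0.01763 m × 0.01021 m = 1.800e-04 m².
As SI base values: W = 18.82 N, H = 6.228e+08 Pa, K = 2.252e-07.
Worn volume V = K·W·L/H = 2.252e-07 · 18.82 · 403.5 / 6.228e+08 = 2.746e-12 m³.
Average depth h = V/A = 2.746e-12 / 1.800e-04 = 1.526e-08 m.

value=1.526e-08 m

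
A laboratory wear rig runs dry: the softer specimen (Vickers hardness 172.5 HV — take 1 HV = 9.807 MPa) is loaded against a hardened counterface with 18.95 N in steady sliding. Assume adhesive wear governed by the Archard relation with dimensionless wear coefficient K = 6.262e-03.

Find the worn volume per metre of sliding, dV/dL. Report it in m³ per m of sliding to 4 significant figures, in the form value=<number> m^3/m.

value=7.015e-11 m^3/m

Intermediates are printed rounded; the algebra holds exact precision, and a lone final rounding to 4 significant figures.
Hardness H = 172.5 HV × 9.807 MPa/HV = 1692 MPa = 1.692e+09 Pa.
Restated in SI base units: W = 18.95 N, H = 1.692e+09 Pa, K = 6.262e-03.
Volumetric rate dV/dL = K·W/H, so: 6.262e-03 · 18.95 / 1.692e+09 = 7.015e-11 m³/m.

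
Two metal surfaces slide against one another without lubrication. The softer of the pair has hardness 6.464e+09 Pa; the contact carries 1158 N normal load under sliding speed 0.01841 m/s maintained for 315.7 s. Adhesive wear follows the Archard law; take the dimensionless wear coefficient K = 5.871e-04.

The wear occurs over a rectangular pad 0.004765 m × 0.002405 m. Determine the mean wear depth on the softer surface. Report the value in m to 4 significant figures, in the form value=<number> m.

The algebra holds full precision. Displayed values are rounded; a single final rounding to four significant digits.
Distance L = v·t = 0.01841 m/s × 315.7 s = 5.812 m.
Contact area A = 0.004765 m × 0.002405 m = 1.146e-05 m².
As SI base values: W = 1158 N, H = 6.464e+09 Pa, K = 5.871e-04.
Archard volume V = K·W·L/H = 5.871e-04 · 1158 · 5.812 / 6.464e+09 = 6.113e-10 m³.
Average depth h = V/A = 6.113e-10 / 1.146e-05 = 5.334e-05 m.

value=5.334e-05 m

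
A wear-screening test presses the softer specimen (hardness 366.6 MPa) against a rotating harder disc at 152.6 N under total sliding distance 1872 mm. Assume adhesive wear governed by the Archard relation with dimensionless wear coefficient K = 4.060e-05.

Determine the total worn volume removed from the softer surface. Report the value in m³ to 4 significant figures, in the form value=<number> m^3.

Intermediate values are shown rounded; all arithmetic holds full float precision; rounded once at the end: 4 significant figures.
Convert: Sliding distance L = 1872 mm = 1.872 m.
Convert: Hardness H = 366.6 MPa = 3.666e+08 Pa.
As SI base values: W = 152.6 N, H = 3.666e+08 Pa, K = 4.060e-05.
Worn volume V = K·W·L/H = 4.060e-05 · 152.6 · 1.872 / 3.666e+08 = 3.164e-11 m³.

value=3.164e-11 m^3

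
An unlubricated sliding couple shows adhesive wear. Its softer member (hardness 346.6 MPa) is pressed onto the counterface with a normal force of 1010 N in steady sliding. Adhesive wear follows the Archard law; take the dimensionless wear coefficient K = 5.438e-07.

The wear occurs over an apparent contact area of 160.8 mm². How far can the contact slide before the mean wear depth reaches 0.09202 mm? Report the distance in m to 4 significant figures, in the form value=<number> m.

Every step maintains full precision. Displayed values are rounded; one last rounding to four significant figures.
Hardness H = 346.6 MPa = 3.466e+08 Pa.
Contact area A = 160.8 mm² = 1.608e-04 m².
Depth limit h_lim = 0.09202 mm = 9.202e-05 m.
Collected in SI base units: W = 1010 N, H = 3.466e+08 Pa, K = 5.438e-07.
At the depth limit, V_lim = h_lim·A = 9.202e-05 · 1.608e-04 = 1.480e-08 m³.
Inverting, life L = V_lim·H/(K·W) = 1.480e-08 · 3.466e+08 / (5.438e-07 · 1010) = 9338 m.

value=9338 m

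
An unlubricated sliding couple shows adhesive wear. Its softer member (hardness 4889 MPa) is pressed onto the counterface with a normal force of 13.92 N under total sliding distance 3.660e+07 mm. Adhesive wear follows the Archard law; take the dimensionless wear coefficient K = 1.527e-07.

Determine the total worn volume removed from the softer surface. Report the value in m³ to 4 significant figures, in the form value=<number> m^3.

All arithmetic runs at exact precision. The intermediates are printed rounded — rounded once at the end: four significant figures.
Distance covered L = 3.660e+07 mm = 3.660e+04 m.
Hardness H = 4889 MPa = 4.889e+09 Pa.
In SI base units: W = 13.92 N, H = 4.889e+09 Pa, K = 1.527e-07.
Archard relation: V = K·W·L/H = 1.527e-07 · 13.92 · 3.660e+04 / 4.889e+09 = 1.591e-11 m³.

value=1.591e-11 m^3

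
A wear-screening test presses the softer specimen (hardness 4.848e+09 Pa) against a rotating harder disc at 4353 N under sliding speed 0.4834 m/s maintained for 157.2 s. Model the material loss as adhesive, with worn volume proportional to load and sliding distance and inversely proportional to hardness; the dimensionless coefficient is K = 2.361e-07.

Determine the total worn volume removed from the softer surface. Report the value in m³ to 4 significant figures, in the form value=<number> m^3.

value=1.611e-11 m^3

The intermediates are printed rounded. All arithmetic maintains full precision; a single final rounding, at four significant digits.
Path length L = v·t = 0.4834 m/s × 157.2 s = 75.99 m.
In SI base units, W = 4353 N, H = 4.848e+09 Pa, K = 2.361e-07.
Apply Archard: V = K·W·L/H = 2.361e-07 · 4353 · 75.99 / 4.848e+09 = 1.611e-11 m³.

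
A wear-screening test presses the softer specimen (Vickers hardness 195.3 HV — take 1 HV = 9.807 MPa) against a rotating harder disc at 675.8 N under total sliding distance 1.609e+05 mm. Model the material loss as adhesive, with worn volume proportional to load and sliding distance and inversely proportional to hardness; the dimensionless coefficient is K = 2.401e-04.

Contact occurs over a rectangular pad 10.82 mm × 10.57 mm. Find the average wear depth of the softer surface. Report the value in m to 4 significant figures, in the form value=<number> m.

Every step maintains full precision, and intermediates are displayed rounded — one last rounding: four significant digits.
Distance covered L = 1.609e+05 mm = 160.9 m.
Hardness H = 195.3 HV × 9.807 MPa/HV = 1915 MPa = 1.915e+09 Pa.
Pad sides 10.82 mm × 10.57 mm = 0.01082 m × 0.01057 m. Contact area A = 0.01082 m × 0.01057 m = 1.144e-04 m².
Expressed in SI base units: W = 675.8 N, H = 1.915e+09 Pa, K = 2.401e-04.
The Archard volume V = K·W·L/H = 2.401e-04 · 675.8 · 160.9 / 1.915e+09 = 1.363e-08 m³.
Mean wear depth h = V/A = 1.363e-08 / 1.144e-04 = 1.192e-04 m.

value=1.192e-04 m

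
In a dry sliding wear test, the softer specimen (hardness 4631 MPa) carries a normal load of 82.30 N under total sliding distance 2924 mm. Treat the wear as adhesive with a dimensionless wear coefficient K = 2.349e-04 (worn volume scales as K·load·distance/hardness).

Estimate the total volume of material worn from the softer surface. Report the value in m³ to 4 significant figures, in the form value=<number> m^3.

All arithmetic maintains full precision — displayed values are rounded; a single final rounding to 4 significant figures.
Convert: Distance covered L = 2924 mm = 2.924 m.
Convert: Hardness H = 4631 MPa = 4.631e+09 Pa.
Restated in SI base units: W = 82.30 N, H = 4.631e+09 Pa, K = 2.349e-04.
Archard volume V = K·W·L/H = 2.349e-04 · 82.30 · 2.924 / 4.631e+09 = 1.221e-11 m³.

value=1.221e-11 m^3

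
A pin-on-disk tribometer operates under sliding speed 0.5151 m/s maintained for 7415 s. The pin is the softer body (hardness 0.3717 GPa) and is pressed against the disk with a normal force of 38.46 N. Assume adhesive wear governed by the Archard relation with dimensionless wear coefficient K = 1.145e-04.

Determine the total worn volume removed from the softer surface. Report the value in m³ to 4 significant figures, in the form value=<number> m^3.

value=4.525e-08 m^3

All working math holds full precision. Intermediates are displayed rounded, and a lone final rounding, at 4 significant figures.
Convert: The distance L = v·t = 0.5151 m/s × 7415 s = 3819 m.
Convert: Hardness H = 0.3717 GPa = 3.717e+08 Pa.
Working in SI base units: W = 38.46 N, H = 3.717e+08 Pa, K = 1.145e-04.
Archard volume V = K·W·L/H = 1.145e-04 · 38.46 · 3819 / 3.717e+08 = 4.525e-08 m³.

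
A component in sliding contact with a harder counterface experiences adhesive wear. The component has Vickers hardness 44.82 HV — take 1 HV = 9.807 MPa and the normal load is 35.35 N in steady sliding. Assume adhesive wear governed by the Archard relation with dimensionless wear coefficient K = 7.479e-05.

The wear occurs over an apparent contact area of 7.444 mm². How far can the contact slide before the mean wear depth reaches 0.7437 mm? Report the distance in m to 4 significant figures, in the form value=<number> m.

value=920.4 m

Each operation carries full float precision, and intermediates appear rounded, and a single final rounding, at four significant figures.
Hardness H = 44.82 HV × 9.807 MPa/HV = 439.5 MPa = 4.395e+08 Pa.
Contact area A = 7.444 mm² = 7.444e-06 m².
Depth limit h_lim = 0.7437 mm = 7.437e-04 m.
Expressed in SI base units: W = 35.35 N, H = 4.395e+08 Pa, K = 7.479e-05.
Limit volume V_lim = h_lim·A = 7.437e-04 · 7.444e-06 = 5.536e-09 m³.
Inverting, life L = V_lim·H/(K·W) = 5.536e-09 · 4.395e+08 / (7.479e-05 · 35.35) = 920.4 m.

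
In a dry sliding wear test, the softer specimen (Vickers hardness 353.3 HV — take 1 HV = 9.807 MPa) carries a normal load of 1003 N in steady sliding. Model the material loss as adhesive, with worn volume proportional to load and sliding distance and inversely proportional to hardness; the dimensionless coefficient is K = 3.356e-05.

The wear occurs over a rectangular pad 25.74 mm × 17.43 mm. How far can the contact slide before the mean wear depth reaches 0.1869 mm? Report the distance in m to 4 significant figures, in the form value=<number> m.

Every step maintains exact precision — shown intermediates are rounded. Rounded once at the end to four significant figures.
Convert: Hardness H = 353.3 HV × 9.807 MPa/HV = 3465 MPa = 3.465e+09 Pa.
Convert: Pad sides 25.74 mm × 17.43 mm = 0.02574 m × 0.01743 m. Contact area A = 0.02574 m × 0.01743 m = 4.486e-04 m².
Convert: Depth limit h_lim = 0.1869 mm = 1.869e-04 m.
In SI base units, W = 1003 N, H = 3.465e+09 Pa, K = 3.356e-05.
Volume at the limit: V_lim = h_lim·A = 1.869e-04 · 4.486e-04 = 8.385e-08 m³.
Thus life L = V_lim·H/(K·W) = 8.385e-08 · 3.465e+09 / (3.356e-05 · 1003) = 8631 m.

value=8631 m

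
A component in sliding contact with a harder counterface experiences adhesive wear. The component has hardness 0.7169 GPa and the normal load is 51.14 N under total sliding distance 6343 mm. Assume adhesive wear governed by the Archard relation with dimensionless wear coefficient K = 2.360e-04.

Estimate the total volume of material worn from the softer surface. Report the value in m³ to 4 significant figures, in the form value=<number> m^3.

value=1.068e-10 m^3

Displayed values are rounded, and all working math carries full float precision; a lone final rounding to four significant figures.
Convert: Distance covered L = 6343 mm = 6.343 m.
Convert: Hardness H = 0.7169 GPa = 7.169e+08 Pa.
In SI base units, W = 51.14 N, H = 7.169e+08 Pa, K = 2.360e-04.
Archard relation: V = K·W·L/H = 2.360e-04 · 51.14 · 6.343 / 7.169e+08 = 1.068e-10 m³.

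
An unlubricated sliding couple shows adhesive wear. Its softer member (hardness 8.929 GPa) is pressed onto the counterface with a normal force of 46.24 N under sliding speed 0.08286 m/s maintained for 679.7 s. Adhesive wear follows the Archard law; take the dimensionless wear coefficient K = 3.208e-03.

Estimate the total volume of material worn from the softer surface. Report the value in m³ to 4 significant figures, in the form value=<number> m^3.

value=9.356e-10 m^3

Intermediates are displayed rounded — all arithmetic keeps full precision; rounded just once, at four significant figures.
The distance L = v·t = 0.08286 m/s × 679.7 s = 56.32 m.
Hardness H = 8.929 GPa = 8.929e+09 Pa.
Expressed in SI base units: W = 46.24 N, H = 8.929e+09 Pa, K = 3.208e-03.
Apply Archard: V = K·W·L/H = 3.208e-03 · 46.24 · 56.32 / 8.929e+09 = 9.356e-10 m³.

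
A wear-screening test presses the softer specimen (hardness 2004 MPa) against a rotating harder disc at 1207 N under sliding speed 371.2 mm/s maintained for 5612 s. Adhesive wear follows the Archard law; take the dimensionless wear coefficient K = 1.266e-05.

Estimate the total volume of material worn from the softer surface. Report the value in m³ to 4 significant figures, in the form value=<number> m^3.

value=1.588e-08 m^3

Intermediate values are printed rounded, and the computation holds full precision, and one last rounding to 4 significant digits.
Convert: Sliding speed v = 371.2 mm/s = 0.3712 m/s. Total distance L = v·t = 0.3712 m/s × 5612 s = 2083 m.
Convert: Hardness H = 2004 MPa = 2.004e+09 Pa.
Restated in SI base units: W = 1207 N, H = 2.004e+09 Pa, K = 1.266e-05.
By Archard's law, V = K·W·L/H = 1.266e-05 · 1207 · 2083 / 2.004e+09 = 1.588e-08 m³.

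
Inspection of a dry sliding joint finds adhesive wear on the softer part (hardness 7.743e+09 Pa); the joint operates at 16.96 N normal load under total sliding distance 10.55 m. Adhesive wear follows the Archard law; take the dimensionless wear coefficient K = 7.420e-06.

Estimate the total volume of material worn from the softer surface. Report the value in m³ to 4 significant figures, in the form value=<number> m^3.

Every step keeps exact precision — shown intermediates are rounded — a lone final rounding: 4 significant digits.
Restated in SI base units: W = 16.96 N, H = 7.743e+09 Pa, K = 7.420e-06.
Wear volume V = K·W·L/H = 7.420e-06 · 16.96 · 10.55 / 7.743e+09 = 1.715e-13 m³.

value=1.715e-13 m^3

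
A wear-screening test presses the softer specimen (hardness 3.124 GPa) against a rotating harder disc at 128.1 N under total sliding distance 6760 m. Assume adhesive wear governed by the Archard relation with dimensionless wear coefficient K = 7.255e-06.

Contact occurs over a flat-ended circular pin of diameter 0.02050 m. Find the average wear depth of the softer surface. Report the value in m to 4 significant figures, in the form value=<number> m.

All arithmetic holds exact precision — the intermediates are printed rounded, and rounded once at the end to four significant figures.
Hardness H = 3.124 GPa = 3.124e+09 Pa.
Contact area A = π·d²/4 = π·(0.02050 m)²/4 = 3.301e-04 m².
In SI base units, W = 128.1 N, H = 3.124e+09 Pa, K = 7.255e-06.
Archard relation: V = K·W·L/H = 7.255e-06 · 128.1 · 6760 / 3.124e+09 = 2.011e-09 m³.
Wear depth h = V/A = 2.011e-09 / 3.301e-04 = 6.093e-06 m.

value=6.093e-06 m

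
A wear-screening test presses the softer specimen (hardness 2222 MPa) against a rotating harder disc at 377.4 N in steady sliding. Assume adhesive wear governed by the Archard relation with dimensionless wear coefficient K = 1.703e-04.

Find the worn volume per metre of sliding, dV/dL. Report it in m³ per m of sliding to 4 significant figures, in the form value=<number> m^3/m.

value=2.892e-11 m^3/m

The algebra runs at full precision — intermediates are shown rounded — one last rounding to 4 significant digits.
Convert: Hardness H = 2222 MPa = 2.222e+09 Pa.
Expressed in SI base units: W = 377.4 N, H = 2.222e+09 Pa, K = 1.703e-04.
Rate of wear dV/dL = K·W/H, so: 1.703e-04 · 377.4 / 2.222e+09 = 2.892e-11 m³/m.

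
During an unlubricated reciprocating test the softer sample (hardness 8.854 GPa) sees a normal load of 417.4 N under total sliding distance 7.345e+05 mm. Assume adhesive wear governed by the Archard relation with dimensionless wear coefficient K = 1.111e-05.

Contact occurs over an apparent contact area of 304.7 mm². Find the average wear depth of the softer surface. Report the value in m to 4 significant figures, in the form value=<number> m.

value=1.263e-06 m

Each operation holds exact precision; displayed values are rounded, and one last rounding to 4 significant digits.
Sliding distance L = 7.345e+05 mm = 734.5 m.
Hardness H = 8.854 GPa = 8.854e+09 Pa.
Contact area A = 304.7 mm² = 3.047e-04 m².
Working in SI base units: W = 417.4 N, H = 8.854e+09 Pa, K = 1.111e-05.
Archard relation: V = K·W·L/H = 1.111e-05 · 417.4 · 734.5 / 8.854e+09 = 3.847e-10 m³.
Mean wear depth h = V/A = 3.847e-10 / 3.047e-04 = 1.263e-06 m.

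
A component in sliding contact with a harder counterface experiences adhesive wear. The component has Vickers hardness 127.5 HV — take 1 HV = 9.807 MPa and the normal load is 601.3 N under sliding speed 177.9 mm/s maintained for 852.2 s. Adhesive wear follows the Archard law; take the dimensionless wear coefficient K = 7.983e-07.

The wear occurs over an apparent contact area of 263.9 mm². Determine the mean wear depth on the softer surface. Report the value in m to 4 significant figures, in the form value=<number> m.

Intermediates are displayed rounded — the computation carries full precision. Rounded once at the end: 4 significant figures.
Sliding speed v = 177.9 mm/s = 0.1779 m/s. The distance L = v·t = 0.1779 m/s × 852.2 s = 151.6 m.
Hardness H = 127.5 HV × 9.807 MPa/HV = 1250 MPa = 1.250e+09 Pa.
Contact area A = 263.9 mm² = 2.639e-04 m².
Restated in SI base units: W = 601.3 N, H = 1.250e+09 Pa, K = 7.983e-07.
Apply Archard: V = K·W·L/H = 7.983e-07 · 601.3 · 151.6 / 1.250e+09 = 5.820e-11 m³.
Depth of wear h = V/A = 5.820e-11 / 2.639e-04 = 2.205e-07 m.

value=2.205e-07 m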